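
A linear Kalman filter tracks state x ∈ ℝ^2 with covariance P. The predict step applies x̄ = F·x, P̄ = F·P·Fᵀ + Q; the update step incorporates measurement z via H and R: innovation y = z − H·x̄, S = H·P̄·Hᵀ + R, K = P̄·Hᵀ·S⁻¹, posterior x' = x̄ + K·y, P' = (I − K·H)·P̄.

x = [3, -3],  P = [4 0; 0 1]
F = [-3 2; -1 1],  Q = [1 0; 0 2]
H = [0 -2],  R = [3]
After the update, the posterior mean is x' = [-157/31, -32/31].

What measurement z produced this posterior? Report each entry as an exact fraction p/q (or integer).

x̄ = F·x = [-15, -6]
P̄ = F·P·Fᵀ + Q = [41 14; 14 7]
S = H·P̄·Hᵀ + R = [31]
K = P̄·Hᵀ·S⁻¹ = [-28/31; -14/31]
x' − x̄ = [308/31, 154/31] = K·y
y = (KᵀK)⁻¹·Kᵀ·(x' − x̄) = [-11]
z = y + H·x̄ = [-11] + [12] = [1]

z = [1]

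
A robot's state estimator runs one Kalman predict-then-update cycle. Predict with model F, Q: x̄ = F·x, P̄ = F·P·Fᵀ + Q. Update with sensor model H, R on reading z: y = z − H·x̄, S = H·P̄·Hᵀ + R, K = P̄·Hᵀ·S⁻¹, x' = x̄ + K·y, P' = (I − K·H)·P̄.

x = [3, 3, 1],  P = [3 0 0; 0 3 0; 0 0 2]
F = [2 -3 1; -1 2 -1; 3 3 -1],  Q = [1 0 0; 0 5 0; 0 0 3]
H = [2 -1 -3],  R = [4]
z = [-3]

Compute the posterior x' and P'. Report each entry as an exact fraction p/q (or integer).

x̄ = F·x = [-2, 2, 17]
P̄ = F·P·Fᵀ + Q = [42 -26 -11; -26 22 11; -11 11 59]
y = z − H·x̄ = [54]
S = H·P̄·Hᵀ + R = [1027]
K = P̄·Hᵀ·S⁻¹ = [11/79; -107/1027; -210/1027]
x' = x̄ + K·y = [436/79, -3724/1027, 6119/1027]
P' = (I − K·H)·P̄ = [1745/79 -877/79 1441/79; -877/79 11145/1027 -11173/1027; 1441/79 -11173/1027 16493/1027]

x' = [436/79, -3724/1027, 6119/1027]
P' = [1745/79 -877/79 1441/79; -877/79 11145/1027 -11173/1027; 1441/79 -11173/1027 16493/1027]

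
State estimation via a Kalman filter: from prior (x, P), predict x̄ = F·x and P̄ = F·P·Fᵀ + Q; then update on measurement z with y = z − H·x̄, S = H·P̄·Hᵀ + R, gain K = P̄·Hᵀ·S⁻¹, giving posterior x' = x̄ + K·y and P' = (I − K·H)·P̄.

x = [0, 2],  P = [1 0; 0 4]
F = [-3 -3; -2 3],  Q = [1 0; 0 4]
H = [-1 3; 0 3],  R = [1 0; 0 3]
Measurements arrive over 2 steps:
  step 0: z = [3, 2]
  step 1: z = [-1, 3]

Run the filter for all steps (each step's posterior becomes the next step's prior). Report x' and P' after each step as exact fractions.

step 0: x' = [-4566/4127, 2672/4127], P' = [13534/4127 3342/4127; 3342/4127 1168/4127]
step 1: x' = [12821939/3520900, 341607/352090], P' = [12962777/3520900 325221/352090; 325221/352090 11049/35209]

step 0: x̄ = F·x = [-6, 6]
step 0: P̄ = F·P·Fᵀ + Q = [46 -30; -30 44]
step 0: y = z − H·x̄ = [-21, -16]
step 0: S = H·P̄·Hᵀ + R = [623 486; 486 399]
step 0: K = P̄·Hᵀ·S⁻¹ = [-3508/4127 3342/4127; 162/4127 1168/4127]
step 0: x' = x̄ + K·y = [-4566/4127, 2672/4127]
step 0: P' = (I − K·H)·P̄ = [13534/4127 3342/4127; 3342/4127 1168/4127]
step 1: x̄ = F·x = [5682/4127, 17148/4127]
step 1: P̄ = F·P·Fᵀ + Q = [196601/4127 60666/4127; 60666/4127 41052/4127]
step 1: y = z − H·x̄ = [-49889/4127, -39063/4127]
step 1: S = H·P̄·Hᵀ + R = [206200/4127 187470/4127; 187470/4127 381849/4127]
step 1: K = P̄·Hᵀ·S⁻¹ = [-3206147/3520900 325221/352090; 6249/352090 11049/35209]
step 1: x' = x̄ + K·y = [12821939/3520900, 341607/352090]
step 1: P' = (I − K·H)·P̄ = [12962777/3520900 325221/352090; 325221/352090 11049/35209]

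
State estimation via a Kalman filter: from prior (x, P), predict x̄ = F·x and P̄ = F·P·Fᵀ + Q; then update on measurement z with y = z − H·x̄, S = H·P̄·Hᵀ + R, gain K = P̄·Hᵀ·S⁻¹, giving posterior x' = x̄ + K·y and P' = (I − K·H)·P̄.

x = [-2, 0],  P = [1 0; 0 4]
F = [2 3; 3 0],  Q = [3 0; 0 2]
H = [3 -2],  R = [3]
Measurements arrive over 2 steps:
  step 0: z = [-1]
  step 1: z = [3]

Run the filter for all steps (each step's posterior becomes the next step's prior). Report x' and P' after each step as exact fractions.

step 0: x̄ = F·x = [-4, -6]
step 0: P̄ = F·P·Fᵀ + Q = [43 6; 6 11]
step 0: y = z − H·x̄ = [-1]
step 0: S = H·P̄·Hᵀ + R = [362]
step 0: K = P̄·Hᵀ·S⁻¹ = [117/362; -2/181]
step 0: x' = x̄ + K·y = [-1565/362, -1084/181]
step 0: P' = (I − K·H)·P̄ = [1877/362 1320/181; 1320/181 1983/181]
step 1: x̄ = F·x = [-4817/181, -4695/362]
step 1: P̄ = F·P·Fᵀ + Q = [37984/181 17511/181; 17511/181 17617/362]
step 1: y = z − H·x̄ = [10299/181]
step 1: S = H·P̄·Hᵀ + R = [167501/181]
step 1: K = P̄·Hᵀ·S⁻¹ = [78930/167501; 34916/167501]
step 1: x' = x̄ + K·y = [33413/167501, -371367/335002]
step 1: P' = (I − K·H)·P̄ = [731564/167501 978951/167501; 978951/167501 2832105/335002]

step 0: x' = [-1565/362, -1084/181], P' = [1877/362 1320/181; 1320/181 1983/181]
step 1: x' = [33413/167501, -371367/335002], P' = [731564/167501 978951/167501; 978951/167501 2832105/335002]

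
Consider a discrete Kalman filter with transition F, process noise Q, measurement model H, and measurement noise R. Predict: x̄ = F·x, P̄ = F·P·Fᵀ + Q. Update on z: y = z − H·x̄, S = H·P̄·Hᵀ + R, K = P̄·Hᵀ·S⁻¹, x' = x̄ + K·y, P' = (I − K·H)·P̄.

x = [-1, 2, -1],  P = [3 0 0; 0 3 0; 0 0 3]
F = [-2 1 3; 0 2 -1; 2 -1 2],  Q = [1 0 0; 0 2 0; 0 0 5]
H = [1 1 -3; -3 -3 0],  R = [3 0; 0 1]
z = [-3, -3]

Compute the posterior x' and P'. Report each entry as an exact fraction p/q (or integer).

x̄ = F·x = [1, 5, -6]
P̄ = F·P·Fᵀ + Q = [43 -3 3; -3 17 -12; 3 -12 32]
y = z − H·x̄ = [-27, 15]
S = H·P̄·Hᵀ + R = [399 -243; -243 487]
K = P̄·Hᵀ·S⁻¹ = [-14063/135264 -13449/45088; 442/4227 -48/1409; -7429/22544 -2457/22544]
x' = x̄ + K·y = [-940/1409, 2347/1409, 1779/1409]
P' = (I − K·H)·P̄ = [1410665/135264 -43663/4227 3091/22544; -43663/4227 43711/4227 -142/1409; 3091/22544 -142/1409 3851/11272]

x' = [-940/1409, 2347/1409, 1779/1409]
P' = [1410665/135264 -43663/4227 3091/22544; -43663/4227 43711/4227 -142/1409; 3091/22544 -142/1409 3851/11272]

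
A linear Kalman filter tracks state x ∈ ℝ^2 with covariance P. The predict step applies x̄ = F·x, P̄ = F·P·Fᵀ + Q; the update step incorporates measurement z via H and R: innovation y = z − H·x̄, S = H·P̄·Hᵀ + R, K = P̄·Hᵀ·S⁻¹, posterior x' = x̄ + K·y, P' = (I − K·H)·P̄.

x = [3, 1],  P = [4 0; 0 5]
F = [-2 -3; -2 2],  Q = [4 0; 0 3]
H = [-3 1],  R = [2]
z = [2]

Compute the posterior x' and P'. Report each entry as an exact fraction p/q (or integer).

x' = [-2001/710, -4541/710]
P' = [2469/710 6989/710; 6989/710 21129/710]

x̄ = F·x = [-9, -4]
P̄ = F·P·Fᵀ + Q = [65 -14; -14 39]
y = z − H·x̄ = [-21]
S = H·P̄·Hᵀ + R = [710]
K = P̄·Hᵀ·S⁻¹ = [-209/710; 81/710]
x' = x̄ + K·y = [-2001/710, -4541/710]
P' = (I − K·H)·P̄ = [2469/710 6989/710; 6989/710 21129/710]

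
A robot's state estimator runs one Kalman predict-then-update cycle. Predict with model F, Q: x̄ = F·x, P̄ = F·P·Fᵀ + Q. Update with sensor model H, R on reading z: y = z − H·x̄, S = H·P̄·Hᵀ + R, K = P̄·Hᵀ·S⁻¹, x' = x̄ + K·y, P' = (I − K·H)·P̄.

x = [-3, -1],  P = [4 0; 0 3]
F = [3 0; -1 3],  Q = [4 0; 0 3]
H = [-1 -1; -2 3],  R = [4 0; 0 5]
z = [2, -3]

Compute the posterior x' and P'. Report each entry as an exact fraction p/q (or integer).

x' = [-53/55, -87/55]
P' = [25328/16555 11432/16555; 11432/16555 13108/16555]

x̄ = F·x = [-9, 0]
P̄ = F·P·Fᵀ + Q = [40 -12; -12 34]
y = z − H·x̄ = [-7, -21]
S = H·P̄·Hᵀ + R = [54 -10; -10 615]
K = P̄·Hᵀ·S⁻¹ = [-1838/3311 -3272/16555; -1227/3311 3292/16555]
x' = x̄ + K·y = [-53/55, -87/55]
P' = (I − K·H)·P̄ = [25328/16555 11432/16555; 11432/16555 13108/16555]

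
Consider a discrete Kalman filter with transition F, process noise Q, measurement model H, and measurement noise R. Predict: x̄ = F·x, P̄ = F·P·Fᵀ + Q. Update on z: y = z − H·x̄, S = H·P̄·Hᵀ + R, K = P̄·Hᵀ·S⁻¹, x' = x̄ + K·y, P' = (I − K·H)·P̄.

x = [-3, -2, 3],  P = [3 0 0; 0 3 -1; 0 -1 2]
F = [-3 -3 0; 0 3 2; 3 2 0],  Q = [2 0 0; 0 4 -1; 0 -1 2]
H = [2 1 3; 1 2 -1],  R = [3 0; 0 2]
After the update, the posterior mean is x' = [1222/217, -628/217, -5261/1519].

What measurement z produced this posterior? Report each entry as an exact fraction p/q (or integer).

x̄ = F·x = [15, 0, -13]
P̄ = F·P·Fᵀ + Q = [56 -21 -45; -21 27 13; -45 13 41]
S = H·P̄·Hᵀ + R = [77 -42; -42 161]
K = P̄·Hᵀ·S⁻¹ = [-94/217 55/217; 96/217 52/217; 698/1519 -384/1519]
x' − x̄ = [-2033/217, -628/217, 14486/1519] = K·y
y = (KᵀK)⁻¹·Kᵀ·(x' − x̄) = [7, -25]
z = y + H·x̄ = [7, -25] + [-9, 28] = [-2, 3]

z = [-2, 3]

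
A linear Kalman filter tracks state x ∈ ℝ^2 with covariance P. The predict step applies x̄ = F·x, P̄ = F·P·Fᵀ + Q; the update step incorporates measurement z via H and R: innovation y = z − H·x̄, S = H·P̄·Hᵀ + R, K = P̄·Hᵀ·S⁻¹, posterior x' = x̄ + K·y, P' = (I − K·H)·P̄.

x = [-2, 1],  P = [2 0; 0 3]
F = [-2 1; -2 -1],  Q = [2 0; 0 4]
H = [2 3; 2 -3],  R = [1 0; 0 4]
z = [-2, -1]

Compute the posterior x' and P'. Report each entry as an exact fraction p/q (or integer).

x' = [-16231/25599, -5273/25599]
P' = [7702/25599 -3040/25599; -3040/25599 3460/25599]

x̄ = F·x = [5, 3]
P̄ = F·P·Fᵀ + Q = [13 5; 5 15]
y = z − H·x̄ = [-21, -2]
S = H·P̄·Hᵀ + R = [248 -83; -83 131]
K = P̄·Hᵀ·S⁻¹ = [6284/25599 6131/25599; 4300/25599 -4115/25599]
x' = x̄ + K·y = [-16231/25599, -5273/25599]
P' = (I − K·H)·P̄ = [7702/25599 -3040/25599; -3040/25599 3460/25599]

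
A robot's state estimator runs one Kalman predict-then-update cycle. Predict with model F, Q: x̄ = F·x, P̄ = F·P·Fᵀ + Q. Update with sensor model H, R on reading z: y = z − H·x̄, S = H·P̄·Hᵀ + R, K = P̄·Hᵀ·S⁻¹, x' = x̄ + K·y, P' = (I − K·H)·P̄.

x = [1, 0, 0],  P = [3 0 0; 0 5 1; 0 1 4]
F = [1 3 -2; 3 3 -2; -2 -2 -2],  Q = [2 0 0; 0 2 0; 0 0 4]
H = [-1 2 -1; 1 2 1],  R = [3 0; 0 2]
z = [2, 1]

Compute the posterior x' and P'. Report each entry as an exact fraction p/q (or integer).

x̄ = F·x = [1, 3, -2]
P̄ = F·P·Fᵀ + Q = [54 58 -22; 58 78 -34; -22 -34 60]
y = z − H·x̄ = [-5, -4]
S = H·P̄·Hᵀ + R = [289 242; 242 480]
K = P̄·Hᵀ·S⁻¹ = [1126/20039 5611/20039; 4950/20039 5019/20039; -10905/20039 8491/40078]
x' = x̄ + K·y = [-8035/20039, 15291/20039, -2535/20039]
P' = (I − K·H)·P̄ = [157094/20039 3650/20039 -153172/20039; 3650/20039 6222/20039 -6056/20039; -153172/20039 -6056/20039 173775/20039]

x' = [-8035/20039, 15291/20039, -2535/20039]
P' = [157094/20039 3650/20039 -153172/20039; 3650/20039 6222/20039 -6056/20039; -153172/20039 -6056/20039 173775/20039]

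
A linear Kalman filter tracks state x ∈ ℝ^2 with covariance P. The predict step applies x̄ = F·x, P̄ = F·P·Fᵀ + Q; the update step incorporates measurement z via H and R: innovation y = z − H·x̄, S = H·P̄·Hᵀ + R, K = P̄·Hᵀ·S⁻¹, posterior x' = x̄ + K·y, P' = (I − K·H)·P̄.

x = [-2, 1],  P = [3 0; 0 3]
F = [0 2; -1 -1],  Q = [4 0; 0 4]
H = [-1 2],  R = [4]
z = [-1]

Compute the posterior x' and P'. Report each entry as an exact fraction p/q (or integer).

x̄ = F·x = [2, 1]
P̄ = F·P·Fᵀ + Q = [16 -6; -6 10]
y = z − H·x̄ = [-1]
S = H·P̄·Hᵀ + R = [84]
K = P̄·Hᵀ·S⁻¹ = [-1/3; 13/42]
x' = x̄ + K·y = [7/3, 29/42]
P' = (I − K·H)·P̄ = [20/3 8/3; 8/3 41/21]

x' = [7/3, 29/42]
P' = [20/3 8/3; 8/3 41/21]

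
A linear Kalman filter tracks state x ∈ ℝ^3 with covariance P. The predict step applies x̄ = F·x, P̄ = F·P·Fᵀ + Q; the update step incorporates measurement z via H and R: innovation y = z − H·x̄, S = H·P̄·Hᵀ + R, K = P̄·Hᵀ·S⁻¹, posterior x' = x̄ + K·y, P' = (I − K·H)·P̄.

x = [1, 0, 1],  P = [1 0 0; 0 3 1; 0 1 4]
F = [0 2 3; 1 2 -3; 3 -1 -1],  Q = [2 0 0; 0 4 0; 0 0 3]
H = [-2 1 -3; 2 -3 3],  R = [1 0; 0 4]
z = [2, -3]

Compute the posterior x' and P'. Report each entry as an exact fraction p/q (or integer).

x̄ = F·x = [3, -2, 2]
P̄ = F·P·Fᵀ + Q = [62 -24 -23; -24 41 10; -23 10 21]
y = z − H·x̄ = [16, -21]
S = H·P̄·Hᵀ + R = [239 -356; -356 642]
K = P̄·Hᵀ·S⁻¹ = [-2753/13351 2229/26702; -6159/13351 -12695/26702; -4561/13351 -5599/26702]
x' = x̄ + K·y = [-54799/26702, 16103/26702, 25031/26702]
P' = (I − K·H)·P̄ = [937467/26702 -1705/26702 -623711/26702; -1705/26702 31549/26702 15759/26702; -623711/26702 15759/26702 424101/26702]

x' = [-54799/26702, 16103/26702, 25031/26702]
P' = [937467/26702 -1705/26702 -623711/26702; -1705/26702 31549/26702 15759/26702; -623711/26702 15759/26702 424101/26702]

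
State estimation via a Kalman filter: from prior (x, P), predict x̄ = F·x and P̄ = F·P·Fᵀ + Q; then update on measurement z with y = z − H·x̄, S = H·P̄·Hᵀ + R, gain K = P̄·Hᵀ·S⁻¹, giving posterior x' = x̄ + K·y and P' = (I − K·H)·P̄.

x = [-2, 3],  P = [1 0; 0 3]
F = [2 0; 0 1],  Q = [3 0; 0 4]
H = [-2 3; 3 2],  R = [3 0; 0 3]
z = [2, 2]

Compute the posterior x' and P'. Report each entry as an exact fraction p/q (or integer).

x' = [1/47, 79/94]
P' = [21/94 0; 0 21/94]

x̄ = F·x = [-4, 3]
P̄ = F·P·Fᵀ + Q = [7 0; 0 7]
y = z − H·x̄ = [-15, 8]
S = H·P̄·Hᵀ + R = [94 0; 0 94]
K = P̄·Hᵀ·S⁻¹ = [-7/47 21/94; 21/94 7/47]
x' = x̄ + K·y = [1/47, 79/94]
P' = (I − K·H)·P̄ = [21/94 0; 0 21/94]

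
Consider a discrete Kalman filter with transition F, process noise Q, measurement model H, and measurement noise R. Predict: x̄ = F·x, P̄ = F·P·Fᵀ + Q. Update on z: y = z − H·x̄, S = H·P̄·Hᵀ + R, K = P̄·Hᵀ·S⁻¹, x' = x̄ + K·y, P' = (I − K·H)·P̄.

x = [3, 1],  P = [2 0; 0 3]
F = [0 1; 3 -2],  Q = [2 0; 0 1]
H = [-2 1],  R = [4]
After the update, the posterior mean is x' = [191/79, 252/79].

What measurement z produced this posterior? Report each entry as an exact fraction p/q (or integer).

z = [-2]

x̄ = F·x = [1, 7]
P̄ = F·P·Fᵀ + Q = [5 -6; -6 31]
S = H·P̄·Hᵀ + R = [79]
K = P̄·Hᵀ·S⁻¹ = [-16/79; 43/79]
x' − x̄ = [112/79, -301/79] = K·y
y = (KᵀK)⁻¹·Kᵀ·(x' − x̄) = [-7]
z = y + H·x̄ = [-7] + [5] = [-2]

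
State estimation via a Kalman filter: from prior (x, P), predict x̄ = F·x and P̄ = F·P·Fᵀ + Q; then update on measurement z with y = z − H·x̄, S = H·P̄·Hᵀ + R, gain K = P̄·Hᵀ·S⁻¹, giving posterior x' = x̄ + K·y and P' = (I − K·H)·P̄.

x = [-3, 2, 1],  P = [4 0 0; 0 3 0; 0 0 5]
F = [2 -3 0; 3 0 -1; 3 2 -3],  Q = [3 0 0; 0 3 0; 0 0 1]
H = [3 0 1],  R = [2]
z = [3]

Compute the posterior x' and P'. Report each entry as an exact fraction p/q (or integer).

x' = [36/91, 107/182, 64/39]
P' = [730/91 -768/91 -306/13; -768/91 2965/182 335/13; -306/13 335/13 2770/39]

x̄ = F·x = [-12, -10, -8]
P̄ = F·P·Fᵀ + Q = [46 24 6; 24 44 51; 6 51 94]
y = z − H·x̄ = [47]
S = H·P̄·Hᵀ + R = [546]
K = P̄·Hᵀ·S⁻¹ = [24/91; 41/182; 8/39]
x' = x̄ + K·y = [36/91, 107/182, 64/39]
P' = (I − K·H)·P̄ = [730/91 -768/91 -306/13; -768/91 2965/182 335/13; -306/13 335/13 2770/39]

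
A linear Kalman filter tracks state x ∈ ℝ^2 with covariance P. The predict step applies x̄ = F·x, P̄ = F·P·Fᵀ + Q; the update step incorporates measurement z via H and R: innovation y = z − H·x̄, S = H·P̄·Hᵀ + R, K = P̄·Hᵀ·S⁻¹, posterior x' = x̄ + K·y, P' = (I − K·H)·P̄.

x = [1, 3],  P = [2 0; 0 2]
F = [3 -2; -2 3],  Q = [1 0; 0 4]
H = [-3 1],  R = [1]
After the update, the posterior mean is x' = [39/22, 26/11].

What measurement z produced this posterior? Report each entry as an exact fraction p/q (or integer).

x̄ = F·x = [-3, 7]
P̄ = F·P·Fᵀ + Q = [27 -24; -24 30]
S = H·P̄·Hᵀ + R = [418]
K = P̄·Hᵀ·S⁻¹ = [-105/418; 51/209]
x' − x̄ = [105/22, -51/11] = K·y
y = (KᵀK)⁻¹·Kᵀ·(x' − x̄) = [-19]
z = y + H·x̄ = [-19] + [16] = [-3]

z = [-3]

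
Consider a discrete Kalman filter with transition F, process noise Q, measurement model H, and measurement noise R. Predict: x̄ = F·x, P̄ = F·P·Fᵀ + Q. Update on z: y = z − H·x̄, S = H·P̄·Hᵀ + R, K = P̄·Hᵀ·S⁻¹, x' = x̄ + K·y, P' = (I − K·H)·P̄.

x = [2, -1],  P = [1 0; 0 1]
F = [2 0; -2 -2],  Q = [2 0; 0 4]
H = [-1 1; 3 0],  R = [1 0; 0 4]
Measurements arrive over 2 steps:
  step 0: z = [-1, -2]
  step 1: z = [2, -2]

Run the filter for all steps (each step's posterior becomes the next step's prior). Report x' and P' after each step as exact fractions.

step 0: x̄ = F·x = [4, -2]
step 0: P̄ = F·P·Fᵀ + Q = [6 -4; -4 12]
step 0: y = z − H·x̄ = [5, -14]
step 0: S = H·P̄·Hᵀ + R = [27 -30; -30 58]
step 0: K = P̄·Hᵀ·S⁻¹ = [-20/333 31/111; 284/333 26/111]
step 0: x' = x̄ + K·y = [-70/333, -338/333]
step 0: P' = (I − K·H)·P̄ = [124/333 104/333; 104/333 388/333]
step 1: x̄ = F·x = [-140/333, 272/111]
step 1: P̄ = F·P·Fᵀ + Q = [1162/333 -304/111; -304/111 468/37]
step 1: y = z − H·x̄ = [-290/333, -82/111]
step 1: S = H·P̄·Hᵀ + R = [7531/333 -2074/111; -2074/111 1310/37]
step 1: K = P̄·Hᵀ·S⁻¹ = [-244/4423 1179/4423; 65148/75191 996/4423]
step 1: x' = x̄ + K·y = [-2518/4423, 115008/75191]
step 1: P' = (I − K·H)·P̄ = [1572/4423 1328/4423; 1328/4423 87724/75191]

step 0: x' = [-70/333, -338/333], P' = [124/333 104/333; 104/333 388/333]
step 1: x' = [-2518/4423, 115008/75191], P' = [1572/4423 1328/4423; 1328/4423 87724/75191]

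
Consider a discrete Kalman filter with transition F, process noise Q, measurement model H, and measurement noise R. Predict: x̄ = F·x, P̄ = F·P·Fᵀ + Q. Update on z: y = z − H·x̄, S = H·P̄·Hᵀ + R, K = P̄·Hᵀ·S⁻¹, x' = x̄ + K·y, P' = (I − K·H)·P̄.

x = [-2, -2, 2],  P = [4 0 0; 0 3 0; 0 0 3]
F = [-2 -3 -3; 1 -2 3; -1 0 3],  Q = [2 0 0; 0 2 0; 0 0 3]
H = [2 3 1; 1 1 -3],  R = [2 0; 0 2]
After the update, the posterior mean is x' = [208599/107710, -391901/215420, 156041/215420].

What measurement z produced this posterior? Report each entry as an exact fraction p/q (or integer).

x̄ = F·x = [4, 8, 8]
P̄ = F·P·Fᵀ + Q = [72 -17 -19; -17 45 23; -19 23 34]
S = H·P̄·Hᵀ + R = [587 3; 3 367]
K = P̄·Hᵀ·S⁻¹ = [13411/107710 32761/107710; 45631/215420 -24439/215420; 24149/215420 -57721/215420]
x' − x̄ = [-222241/107710, -2115261/215420, -1567319/215420] = K·y
y = (KᵀK)⁻¹·Kᵀ·(x' − x̄) = [-41, 10]
z = y + H·x̄ = [-41, 10] + [40, -12] = [-1, -2]

z = [-1, -2]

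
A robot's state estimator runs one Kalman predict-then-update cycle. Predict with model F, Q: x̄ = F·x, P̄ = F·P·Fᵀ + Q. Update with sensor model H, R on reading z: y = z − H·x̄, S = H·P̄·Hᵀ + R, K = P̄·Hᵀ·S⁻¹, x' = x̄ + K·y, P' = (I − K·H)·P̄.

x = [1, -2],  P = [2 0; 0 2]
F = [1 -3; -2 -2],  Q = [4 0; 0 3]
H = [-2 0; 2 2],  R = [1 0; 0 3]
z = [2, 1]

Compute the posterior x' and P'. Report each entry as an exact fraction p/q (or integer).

x̄ = F·x = [7, 2]
P̄ = F·P·Fᵀ + Q = [24 8; 8 19]
y = z − H·x̄ = [16, -17]
S = H·P̄·Hᵀ + R = [97 -128; -128 239]
K = P̄·Hᵀ·S⁻¹ = [-3280/6799 64/6799; 3088/6799 3190/6799]
x' = x̄ + K·y = [-5975/6799, 8776/6799]
P' = (I − K·H)·P̄ = [1640/6799 -1544/6799; -1544/6799 6329/6799]

x' = [-5975/6799, 8776/6799]
P' = [1640/6799 -1544/6799; -1544/6799 6329/6799]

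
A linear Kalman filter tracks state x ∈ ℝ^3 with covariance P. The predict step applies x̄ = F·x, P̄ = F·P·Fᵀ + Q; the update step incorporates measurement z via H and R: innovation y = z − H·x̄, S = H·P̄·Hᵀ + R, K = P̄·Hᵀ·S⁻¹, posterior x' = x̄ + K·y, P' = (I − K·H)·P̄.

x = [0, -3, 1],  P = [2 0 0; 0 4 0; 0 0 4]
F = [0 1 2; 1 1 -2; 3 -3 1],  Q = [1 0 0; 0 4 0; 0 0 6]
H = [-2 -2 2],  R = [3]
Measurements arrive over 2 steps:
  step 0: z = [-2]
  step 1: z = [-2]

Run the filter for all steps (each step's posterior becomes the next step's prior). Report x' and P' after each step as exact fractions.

step 0: x̄ = F·x = [-1, -5, 10]
step 0: P̄ = F·P·Fᵀ + Q = [21 -12 -4; -12 26 -14; -4 -14 64]
step 0: y = z − H·x̄ = [-34]
step 0: S = H·P̄·Hᵀ + R = [495]
step 0: K = P̄·Hᵀ·S⁻¹ = [-26/495; -56/495; 164/495]
step 0: x' = x̄ + K·y = [389/495, -571/495, -626/495]
step 0: P' = (I − K·H)·P̄ = [9719/495 -7396/495 2284/495; -7396/495 9734/495 2254/495; 2284/495 2254/495 4784/495]
step 1: x̄ = F·x = [-1823/495, 214/99, 2254/495]
step 1: P̄ = F·P·Fᵀ + Q = [38381/495 -2446/99 -39388/495; -2446/99 1525/99 -1051/99; -39388/495 -1051/99 316139/495]
step 1: y = z − H·x̄ = [-7004/495]
step 1: S = H·P̄·Hᵀ + R = [1709369/495]
step 1: K = P̄·Hᵀ·S⁻¹ = [-131078/1709369; -1300/1709369; 721564/1709369]
step 1: x' = x̄ + K·y = [-4440625/1709369, 3713394/1709369, -2426094/1709369]
step 1: P' = (I − K·H)·P̄ = [97829999/1709369 -42577746/1709369 55055636/1709369; -42577746/1709369 26327775/1709369 -16251921/1709369; 55055636/1709369 -16251921/1709369 39886061/1709369]

step 0: x' = [389/495, -571/495, -626/495], P' = [9719/495 -7396/495 2284/495; -7396/495 9734/495 2254/495; 2284/495 2254/495 4784/495]
step 1: x' = [-4440625/1709369, 3713394/1709369, -2426094/1709369], P' = [97829999/1709369 -42577746/1709369 55055636/1709369; -42577746/1709369 26327775/1709369 -16251921/1709369; 55055636/1709369 -16251921/1709369 39886061/1709369]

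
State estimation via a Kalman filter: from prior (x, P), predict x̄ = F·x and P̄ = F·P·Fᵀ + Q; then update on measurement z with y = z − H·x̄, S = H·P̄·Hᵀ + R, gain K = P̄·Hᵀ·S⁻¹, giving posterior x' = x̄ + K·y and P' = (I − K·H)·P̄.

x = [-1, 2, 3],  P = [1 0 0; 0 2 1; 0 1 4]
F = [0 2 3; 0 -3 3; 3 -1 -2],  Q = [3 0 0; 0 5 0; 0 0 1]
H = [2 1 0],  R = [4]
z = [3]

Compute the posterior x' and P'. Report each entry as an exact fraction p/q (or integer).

x̄ = F·x = [13, 3, -11]
P̄ = F·P·Fᵀ + Q = [59 21 -35; 21 41 -15; -35 -15 32]
y = z − H·x̄ = [-26]
S = H·P̄·Hᵀ + R = [365]
K = P̄·Hᵀ·S⁻¹ = [139/365; 83/365; -17/73]
x' = x̄ + K·y = [1131/365, -1063/365, -361/73]
P' = (I − K·H)·P̄ = [2214/365 -3872/365 -192/73; -3872/365 8076/365 316/73; -192/73 316/73 891/73]

x' = [1131/365, -1063/365, -361/73]
P' = [2214/365 -3872/365 -192/73; -3872/365 8076/365 316/73; -192/73 316/73 891/73]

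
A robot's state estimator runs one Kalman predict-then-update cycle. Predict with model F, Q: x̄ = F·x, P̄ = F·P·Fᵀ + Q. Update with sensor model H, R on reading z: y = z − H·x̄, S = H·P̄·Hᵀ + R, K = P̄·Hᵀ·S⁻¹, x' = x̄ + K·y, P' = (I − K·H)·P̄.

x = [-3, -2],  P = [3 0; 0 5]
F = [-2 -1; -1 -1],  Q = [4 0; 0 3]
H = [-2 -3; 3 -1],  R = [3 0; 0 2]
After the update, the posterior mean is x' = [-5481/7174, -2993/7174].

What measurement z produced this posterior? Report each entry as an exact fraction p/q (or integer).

z = [3, -2]

x̄ = F·x = [8, 5]
P̄ = F·P·Fᵀ + Q = [21 11; 11 11]
S = H·P̄·Hᵀ + R = [318 -170; -170 136]
K = P̄·Hᵀ·S⁻¹ = [-20/211 1893/7174; -55/211 -1177/7174]
x' − x̄ = [-62873/7174, -38863/7174] = K·y
y = (KᵀK)⁻¹·Kᵀ·(x' − x̄) = [34, -21]
z = y + H·x̄ = [34, -21] + [-31, 19] = [3, -2]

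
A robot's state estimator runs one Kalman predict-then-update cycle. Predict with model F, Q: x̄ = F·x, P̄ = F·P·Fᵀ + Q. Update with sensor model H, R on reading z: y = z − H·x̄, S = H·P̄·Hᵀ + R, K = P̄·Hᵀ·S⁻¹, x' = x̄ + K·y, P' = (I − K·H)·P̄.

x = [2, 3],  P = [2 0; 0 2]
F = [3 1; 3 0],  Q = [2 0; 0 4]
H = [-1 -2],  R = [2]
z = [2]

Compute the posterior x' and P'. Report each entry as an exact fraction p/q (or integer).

x̄ = F·x = [9, 6]
P̄ = F·P·Fᵀ + Q = [22 18; 18 22]
y = z − H·x̄ = [23]
S = H·P̄·Hᵀ + R = [184]
K = P̄·Hᵀ·S⁻¹ = [-29/92; -31/92]
x' = x̄ + K·y = [7/4, -7/4]
P' = (I − K·H)·P̄ = [171/46 -71/46; -71/46 51/46]

x' = [7/4, -7/4]
P' = [171/46 -71/46; -71/46 51/46]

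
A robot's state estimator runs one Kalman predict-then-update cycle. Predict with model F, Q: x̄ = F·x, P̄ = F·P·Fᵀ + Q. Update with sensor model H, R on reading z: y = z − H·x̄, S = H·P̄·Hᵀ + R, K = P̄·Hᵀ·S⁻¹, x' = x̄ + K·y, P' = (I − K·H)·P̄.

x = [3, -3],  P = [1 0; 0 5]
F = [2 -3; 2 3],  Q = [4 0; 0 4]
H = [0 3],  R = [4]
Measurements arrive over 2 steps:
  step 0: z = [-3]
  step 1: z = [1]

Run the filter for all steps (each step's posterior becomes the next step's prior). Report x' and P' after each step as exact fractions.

step 0: x' = [6477/481, -489/481], P' = [10364/481 -164/481; -164/481 212/481]
step 1: x' = [841311/97951, 43977/97951], P' = [2307012/97951 39548/97951; 39548/97951 43320/97951]

step 0: x̄ = F·x = [15, -3]
step 0: P̄ = F·P·Fᵀ + Q = [53 -41; -41 53]
step 0: y = z − H·x̄ = [6]
step 0: S = H·P̄·Hᵀ + R = [481]
step 0: K = P̄·Hᵀ·S⁻¹ = [-123/481; 159/481]
step 0: x' = x̄ + K·y = [6477/481, -489/481]
step 0: P' = (I − K·H)·P̄ = [10364/481 -164/481; -164/481 212/481]
step 1: x̄ = F·x = [14421/481, 11487/481]
step 1: P̄ = F·P·Fᵀ + Q = [47256/481 39548/481; 39548/481 43320/481]
step 1: y = z − H·x̄ = [-33980/481]
step 1: S = H·P̄·Hᵀ + R = [391804/481]
step 1: K = P̄·Hᵀ·S⁻¹ = [29661/97951; 32490/97951]
step 1: x' = x̄ + K·y = [841311/97951, 43977/97951]
step 1: P' = (I − K·H)·P̄ = [2307012/97951 39548/97951; 39548/97951 43320/97951]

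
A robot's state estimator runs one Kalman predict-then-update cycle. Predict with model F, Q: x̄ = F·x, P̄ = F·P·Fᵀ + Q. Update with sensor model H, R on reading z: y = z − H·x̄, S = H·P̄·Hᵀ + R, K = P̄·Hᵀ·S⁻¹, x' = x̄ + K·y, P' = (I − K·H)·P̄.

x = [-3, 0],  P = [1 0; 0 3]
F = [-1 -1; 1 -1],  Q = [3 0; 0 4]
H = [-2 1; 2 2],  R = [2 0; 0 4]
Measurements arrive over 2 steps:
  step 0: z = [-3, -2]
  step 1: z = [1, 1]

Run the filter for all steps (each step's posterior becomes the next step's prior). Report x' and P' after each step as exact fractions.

step 0: x̄ = F·x = [3, -3]
step 0: P̄ = F·P·Fᵀ + Q = [7 2; 2 8]
step 0: y = z − H·x̄ = [6, -2]
step 0: S = H·P̄·Hᵀ + R = [30 -16; -16 80]
step 0: K = P̄·Hᵀ·S⁻¹ = [-21/67 87/536; 20/67 83/268]
step 0: x' = x̄ + K·y = [213/268, -245/134]
step 0: P' = (I − K·H)·P̄ = [85/268 1/134; 1/134 41/67]
step 1: x̄ = F·x = [277/268, 703/268]
step 1: P̄ = F·P·Fᵀ + Q = [1057/268 79/268; 79/268 1317/268]
step 1: y = z − H·x̄ = [119/268, -423/67]
step 1: S = H·P̄·Hᵀ + R = [5765/268 -438/67; -438/67 2800/67]
step 1: K = P̄·Hᵀ·S⁻¹ = [-4387/14342 17785/114736; 2084/7171 16909/57368]
step 1: x' = x̄ + K·y = [-9279/114736, 51133/57368]
step 1: P' = (I − K·H)·P̄ = [17627/57368 79/28684; 79/28684 8415/14342]

step 0: x' = [213/268, -245/134], P' = [85/268 1/134; 1/134 41/67]
step 1: x' = [-9279/114736, 51133/57368], P' = [17627/57368 79/28684; 79/28684 8415/14342]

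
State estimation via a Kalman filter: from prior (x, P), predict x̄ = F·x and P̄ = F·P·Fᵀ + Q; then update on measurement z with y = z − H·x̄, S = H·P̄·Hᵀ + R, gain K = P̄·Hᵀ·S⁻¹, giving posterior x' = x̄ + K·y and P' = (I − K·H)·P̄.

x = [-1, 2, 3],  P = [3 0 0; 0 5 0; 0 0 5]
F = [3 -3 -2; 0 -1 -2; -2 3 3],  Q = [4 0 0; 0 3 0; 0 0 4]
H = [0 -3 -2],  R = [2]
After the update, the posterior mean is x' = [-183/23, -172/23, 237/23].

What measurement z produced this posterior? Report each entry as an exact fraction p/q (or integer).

z = [2]

x̄ = F·x = [-15, -8, 17]
P̄ = F·P·Fᵀ + Q = [96 35 -93; 35 28 -45; -93 -45 106]
S = H·P̄·Hᵀ + R = [138]
K = P̄·Hᵀ·S⁻¹ = [27/46; 1/23; -77/138]
x' − x̄ = [162/23, 12/23, -154/23] = K·y
y = (KᵀK)⁻¹·Kᵀ·(x' − x̄) = [12]
z = y + H·x̄ = [12] + [-10] = [2]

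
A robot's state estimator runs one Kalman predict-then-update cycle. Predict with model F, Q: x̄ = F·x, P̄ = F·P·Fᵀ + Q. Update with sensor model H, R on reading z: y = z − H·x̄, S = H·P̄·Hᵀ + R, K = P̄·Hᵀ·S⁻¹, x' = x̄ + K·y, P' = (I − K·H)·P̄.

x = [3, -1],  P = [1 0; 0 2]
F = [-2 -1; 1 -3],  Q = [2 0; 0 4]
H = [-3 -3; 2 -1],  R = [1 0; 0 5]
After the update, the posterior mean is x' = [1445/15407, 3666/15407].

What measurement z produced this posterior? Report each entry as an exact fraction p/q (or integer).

z = [-1, 2]

x̄ = F·x = [-5, 6]
P̄ = F·P·Fᵀ + Q = [8 4; 4 23]
S = H·P̄·Hᵀ + R = [352 9; 9 44]
K = P̄·Hᵀ·S⁻¹ = [-1692/15407 4548/15407; -3429/15407 -4551/15407]
x' − x̄ = [78480/15407, -88776/15407] = K·y
y = (KᵀK)⁻¹·Kᵀ·(x' − x̄) = [2, 18]
z = y + H·x̄ = [2, 18] + [-3, -16] = [-1, 2]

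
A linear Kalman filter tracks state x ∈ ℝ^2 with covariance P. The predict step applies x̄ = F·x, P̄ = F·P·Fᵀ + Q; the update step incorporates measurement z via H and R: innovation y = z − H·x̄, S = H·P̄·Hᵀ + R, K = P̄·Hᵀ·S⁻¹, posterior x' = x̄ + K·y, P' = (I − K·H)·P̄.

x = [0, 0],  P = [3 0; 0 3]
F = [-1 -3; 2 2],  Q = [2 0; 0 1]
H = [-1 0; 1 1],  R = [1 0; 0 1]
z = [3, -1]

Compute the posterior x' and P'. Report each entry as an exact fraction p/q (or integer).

x' = [-388/133, 519/266]
P' = [128/133 -124/133; -124/133 473/266]

x̄ = F·x = [0, 0]
P̄ = F·P·Fᵀ + Q = [32 -24; -24 25]
y = z − H·x̄ = [3, -1]
S = H·P̄·Hᵀ + R = [33 -8; -8 10]
K = P̄·Hᵀ·S⁻¹ = [-128/133 4/133; 124/133 225/266]
x' = x̄ + K·y = [-388/133, 519/266]
P' = (I − K·H)·P̄ = [128/133 -124/133; -124/133 473/266]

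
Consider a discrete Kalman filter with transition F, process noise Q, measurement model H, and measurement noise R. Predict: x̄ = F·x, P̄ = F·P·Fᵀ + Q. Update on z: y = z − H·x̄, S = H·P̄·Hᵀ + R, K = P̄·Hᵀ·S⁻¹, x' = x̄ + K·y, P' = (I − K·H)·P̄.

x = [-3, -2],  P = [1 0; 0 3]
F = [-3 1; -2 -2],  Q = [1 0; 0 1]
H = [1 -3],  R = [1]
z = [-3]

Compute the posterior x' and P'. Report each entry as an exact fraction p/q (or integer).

x' = [1429/167, 650/167]
P' = [2002/167 663/167; 663/167 238/167]

x̄ = F·x = [7, 10]
P̄ = F·P·Fᵀ + Q = [13 0; 0 17]
y = z − H·x̄ = [20]
S = H·P̄·Hᵀ + R = [167]
K = P̄·Hᵀ·S⁻¹ = [13/167; -51/167]
x' = x̄ + K·y = [1429/167, 650/167]
P' = (I − K·H)·P̄ = [2002/167 663/167; 663/167 238/167]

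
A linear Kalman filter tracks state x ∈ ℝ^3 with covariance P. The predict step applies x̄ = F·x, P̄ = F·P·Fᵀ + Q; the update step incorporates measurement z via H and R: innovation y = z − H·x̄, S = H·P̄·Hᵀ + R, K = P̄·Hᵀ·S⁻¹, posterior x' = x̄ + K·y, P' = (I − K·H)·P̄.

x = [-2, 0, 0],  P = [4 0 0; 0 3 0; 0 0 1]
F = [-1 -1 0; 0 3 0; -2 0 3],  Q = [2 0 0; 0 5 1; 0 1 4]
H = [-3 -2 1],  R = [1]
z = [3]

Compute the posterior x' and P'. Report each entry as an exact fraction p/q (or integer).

x' = [153/79, -180/79, 331/79]
P' = [710/79 -747/79 635/79; -747/79 1232/79 187/79; 635/79 187/79 2282/79]

x̄ = F·x = [2, 0, 4]
P̄ = F·P·Fᵀ + Q = [9 -9 8; -9 32 1; 8 1 29]
y = z − H·x̄ = [5]
S = H·P̄·Hᵀ + R = [79]
K = P̄·Hᵀ·S⁻¹ = [-1/79; -36/79; 3/79]
x' = x̄ + K·y = [153/79, -180/79, 331/79]
P' = (I − K·H)·P̄ = [710/79 -747/79 635/79; -747/79 1232/79 187/79; 635/79 187/79 2282/79]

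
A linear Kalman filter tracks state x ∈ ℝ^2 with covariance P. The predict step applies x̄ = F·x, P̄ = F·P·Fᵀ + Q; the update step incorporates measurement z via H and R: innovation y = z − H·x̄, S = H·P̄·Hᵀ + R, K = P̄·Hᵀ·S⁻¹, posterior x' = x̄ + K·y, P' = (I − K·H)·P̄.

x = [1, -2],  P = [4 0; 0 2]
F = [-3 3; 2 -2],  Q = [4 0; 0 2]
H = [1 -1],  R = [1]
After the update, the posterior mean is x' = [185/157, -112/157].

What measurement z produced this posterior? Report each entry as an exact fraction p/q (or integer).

z = [2]

x̄ = F·x = [-9, 6]
P̄ = F·P·Fᵀ + Q = [58 -36; -36 26]
S = H·P̄·Hᵀ + R = [157]
K = P̄·Hᵀ·S⁻¹ = [94/157; -62/157]
x' − x̄ = [1598/157, -1054/157] = K·y
y = (KᵀK)⁻¹·Kᵀ·(x' − x̄) = [17]
z = y + H·x̄ = [17] + [-15] = [2]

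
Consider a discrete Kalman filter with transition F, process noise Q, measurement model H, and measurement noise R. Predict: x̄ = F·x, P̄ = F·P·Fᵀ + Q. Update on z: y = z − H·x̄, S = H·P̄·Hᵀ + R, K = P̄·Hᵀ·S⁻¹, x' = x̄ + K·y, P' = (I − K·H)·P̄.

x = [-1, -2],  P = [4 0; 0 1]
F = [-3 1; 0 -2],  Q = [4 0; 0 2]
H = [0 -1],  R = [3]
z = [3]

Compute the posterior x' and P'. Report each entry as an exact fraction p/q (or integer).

x̄ = F·x = [1, 4]
P̄ = F·P·Fᵀ + Q = [41 -2; -2 6]
y = z − H·x̄ = [7]
S = H·P̄·Hᵀ + R = [9]
K = P̄·Hᵀ·S⁻¹ = [2/9; -2/3]
x' = x̄ + K·y = [23/9, -2/3]
P' = (I − K·H)·P̄ = [365/9 -2/3; -2/3 2]

x' = [23/9, -2/3]
P' = [365/9 -2/3; -2/3 2]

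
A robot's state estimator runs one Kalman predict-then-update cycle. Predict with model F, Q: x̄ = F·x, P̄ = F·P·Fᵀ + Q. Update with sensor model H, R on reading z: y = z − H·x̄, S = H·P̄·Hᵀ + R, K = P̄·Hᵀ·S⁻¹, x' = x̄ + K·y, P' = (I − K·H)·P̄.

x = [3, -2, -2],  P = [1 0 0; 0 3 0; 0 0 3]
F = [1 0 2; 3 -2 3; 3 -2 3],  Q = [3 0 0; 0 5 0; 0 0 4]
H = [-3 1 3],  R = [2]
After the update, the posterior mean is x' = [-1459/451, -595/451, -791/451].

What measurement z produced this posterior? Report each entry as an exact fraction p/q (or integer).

z = [3]

x̄ = F·x = [-1, 7, 7]
P̄ = F·P·Fᵀ + Q = [16 21 21; 21 53 48; 21 48 52]
S = H·P̄·Hᵀ + R = [451]
K = P̄·Hᵀ·S⁻¹ = [36/451; 134/451; 141/451]
x' − x̄ = [-1008/451, -3752/451, -3948/451] = K·y
y = (KᵀK)⁻¹·Kᵀ·(x' − x̄) = [-28]
z = y + H·x̄ = [-28] + [31] = [3]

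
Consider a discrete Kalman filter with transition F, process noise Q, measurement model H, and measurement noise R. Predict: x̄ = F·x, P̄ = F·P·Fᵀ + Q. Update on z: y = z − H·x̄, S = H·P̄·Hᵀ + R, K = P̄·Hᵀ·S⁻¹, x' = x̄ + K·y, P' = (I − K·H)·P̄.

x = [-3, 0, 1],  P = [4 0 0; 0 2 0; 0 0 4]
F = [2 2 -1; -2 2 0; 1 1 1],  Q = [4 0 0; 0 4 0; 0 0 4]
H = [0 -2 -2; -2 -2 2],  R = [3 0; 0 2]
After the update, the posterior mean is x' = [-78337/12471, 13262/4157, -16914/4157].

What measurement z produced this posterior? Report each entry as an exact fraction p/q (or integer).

z = [2, -2]

x̄ = F·x = [-7, 6, -2]
P̄ = F·P·Fᵀ + Q = [32 -8 8; -8 28 -4; 8 -4 14]
S = H·P̄·Hᵀ + R = [139 56; 56 202]
K = P̄·Hᵀ·S⁻¹ = [896/12471 -2224/12471; -1168/4157 -664/4157; -860/4157 650/4157]
x' − x̄ = [8960/12471, -11680/4157, -8600/4157] = K·y
y = (KᵀK)⁻¹·Kᵀ·(x' − x̄) = [10, 0]
z = y + H·x̄ = [10, 0] + [-8, -2] = [2, -2]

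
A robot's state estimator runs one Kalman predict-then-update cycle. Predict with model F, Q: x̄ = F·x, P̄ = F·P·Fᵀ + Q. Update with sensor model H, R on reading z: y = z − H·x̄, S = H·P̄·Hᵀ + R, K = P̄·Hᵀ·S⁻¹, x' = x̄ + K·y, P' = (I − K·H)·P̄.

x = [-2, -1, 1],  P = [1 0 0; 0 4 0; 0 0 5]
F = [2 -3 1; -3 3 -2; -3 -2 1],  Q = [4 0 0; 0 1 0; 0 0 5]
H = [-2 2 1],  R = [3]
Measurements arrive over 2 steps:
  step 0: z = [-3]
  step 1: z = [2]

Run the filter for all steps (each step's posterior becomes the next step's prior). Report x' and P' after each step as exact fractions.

step 0: x' = [1253/361, -1116/361, 3676/361], P' = [3337/722 225/722 5687/722; 225/722 3131/722 -5179/722; 5687/722 -5179/722 21549/722]
step 1: x' = [-2003/22328, 23561/22328, -8839/22328], P' = [10785567/1317352 -3304445/1317352 27368203/1317352; -3304445/1317352 6781743/1317352 -18912505/1317352; 27368203/1317352 -18912505/1317352 92366839/1317352]

step 0: x̄ = F·x = [0, 1, 9]
step 0: P̄ = F·P·Fᵀ + Q = [49 -52 23; -52 66 -25; 23 -25 35]
step 0: y = z − H·x̄ = [-14]
step 0: S = H·P̄·Hᵀ + R = [722]
step 0: K = P̄·Hᵀ·S⁻¹ = [-179/722; 211/722; -61/722]
step 0: x' = x̄ + K·y = [1253/361, -1116/361, 3676/361]
step 0: P' = (I − K·H)·P̄ = [3337/722 225/722 5687/722; 225/722 3131/722 -5179/722; 5687/722 -5179/722 21549/722]
step 1: x̄ = F·x = [9530/361, -761/19, 2149/361]
step 1: P̄ = F·P·Fᵀ + Q = [58543/361 -4588/19 20823/361; -4588/19 376 -1361/19; 20823/361 -1361/19 28505/361]
step 1: y = z − H·x̄ = [46551/361]
step 1: S = H·P̄·Hᵀ + R = [1317352/361]
step 1: K = P̄·Hᵀ·S⁻¹ = [-270607/1317352; 419957/1317352; -64859/1317352]
step 1: x' = x̄ + K·y = [-2003/22328, 23561/22328, -8839/22328]
step 1: P' = (I − K·H)·P̄ = [10785567/1317352 -3304445/1317352 27368203/1317352; -3304445/1317352 6781743/1317352 -18912505/1317352; 27368203/1317352 -18912505/1317352 92366839/1317352]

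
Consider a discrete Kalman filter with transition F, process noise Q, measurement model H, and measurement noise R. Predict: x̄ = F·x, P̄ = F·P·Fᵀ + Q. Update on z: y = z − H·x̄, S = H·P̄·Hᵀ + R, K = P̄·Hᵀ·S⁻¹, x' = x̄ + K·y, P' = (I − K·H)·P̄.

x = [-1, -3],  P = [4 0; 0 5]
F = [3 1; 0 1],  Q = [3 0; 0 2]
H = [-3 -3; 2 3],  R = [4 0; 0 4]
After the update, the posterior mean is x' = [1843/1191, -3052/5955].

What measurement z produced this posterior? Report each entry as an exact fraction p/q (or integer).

z = [-3, 2]

x̄ = F·x = [-6, -3]
P̄ = F·P·Fᵀ + Q = [44 5; 5 7]
S = H·P̄·Hᵀ + R = [553 -402; -402 303]
K = P̄·Hᵀ·S⁻¹ = [-209/397 -427/1191; 518/1985 2671/5955]
x' − x̄ = [8989/1191, 14813/5955] = K·y
y = (KᵀK)⁻¹·Kᵀ·(x' − x̄) = [-30, 23]
z = y + H·x̄ = [-30, 23] + [27, -21] = [-3, 2]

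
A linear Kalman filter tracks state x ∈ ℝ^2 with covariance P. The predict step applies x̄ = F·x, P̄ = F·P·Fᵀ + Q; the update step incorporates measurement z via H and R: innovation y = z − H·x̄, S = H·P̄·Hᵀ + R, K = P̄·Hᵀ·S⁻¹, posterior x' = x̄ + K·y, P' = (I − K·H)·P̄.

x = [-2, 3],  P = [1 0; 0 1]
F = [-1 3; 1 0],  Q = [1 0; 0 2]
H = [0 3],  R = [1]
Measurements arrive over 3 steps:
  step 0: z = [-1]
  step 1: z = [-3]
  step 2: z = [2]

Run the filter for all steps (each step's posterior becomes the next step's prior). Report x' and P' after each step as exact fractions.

step 0: x̄ = F·x = [11, -2]
step 0: P̄ = F·P·Fᵀ + Q = [11 -1; -1 3]
step 0: y = z − H·x̄ = [5]
step 0: S = H·P̄·Hᵀ + R = [28]
step 0: K = P̄·Hᵀ·S⁻¹ = [-3/28; 9/28]
step 0: x' = x̄ + K·y = [293/28, -11/28]
step 0: P' = (I − K·H)·P̄ = [299/28 -1/28; -1/28 3/28]
step 1: x̄ = F·x = [-163/14, 293/28]
step 1: P̄ = F·P·Fᵀ + Q = [90/7 -151/14; -151/14 355/28]
step 1: y = z − H·x̄ = [-963/28]
step 1: S = H·P̄·Hᵀ + R = [3223/28]
step 1: K = P̄·Hᵀ·S⁻¹ = [-906/3223; 1065/3223]
step 1: x' = x̄ + K·y = [-6365/3223, -2902/3223]
step 1: P' = (I − K·H)·P̄ = [12123/3223 -302/3223; -302/3223 355/3223]
step 2: x̄ = F·x = [-2341/3223, -6365/3223]
step 2: P̄ = F·P·Fᵀ + Q = [20353/3223 -13029/3223; -13029/3223 18569/3223]
step 2: y = z − H·x̄ = [25541/3223]
step 2: S = H·P̄·Hᵀ + R = [170344/3223]
step 2: K = P̄·Hᵀ·S⁻¹ = [-39087/170344; 55707/170344]
step 2: x' = x̄ + K·y = [-433477/170344, 105049/170344]
step 2: P' = (I − K·H)·P̄ = [601681/170344 -13029/170344; -13029/170344 18569/170344]

step 0: x' = [293/28, -11/28], P' = [299/28 -1/28; -1/28 3/28]
step 1: x' = [-6365/3223, -2902/3223], P' = [12123/3223 -302/3223; -302/3223 355/3223]
step 2: x' = [-433477/170344, 105049/170344], P' = [601681/170344 -13029/170344; -13029/170344 18569/170344]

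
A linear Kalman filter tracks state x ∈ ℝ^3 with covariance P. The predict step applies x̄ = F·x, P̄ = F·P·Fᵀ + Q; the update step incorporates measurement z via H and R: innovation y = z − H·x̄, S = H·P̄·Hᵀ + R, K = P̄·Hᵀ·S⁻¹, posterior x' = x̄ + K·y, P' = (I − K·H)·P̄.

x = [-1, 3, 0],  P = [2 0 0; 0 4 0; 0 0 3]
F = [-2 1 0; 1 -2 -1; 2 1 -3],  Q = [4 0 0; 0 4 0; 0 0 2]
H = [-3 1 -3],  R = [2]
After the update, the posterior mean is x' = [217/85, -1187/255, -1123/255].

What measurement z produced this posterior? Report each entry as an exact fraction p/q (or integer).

z = [1]

x̄ = F·x = [5, -7, 1]
P̄ = F·P·Fᵀ + Q = [16 -12 -4; -12 25 5; -4 5 41]
S = H·P̄·Hᵀ + R = [510]
K = P̄·Hᵀ·S⁻¹ = [-8/85; 23/255; -53/255]
x' − x̄ = [-208/85, 598/255, -1378/255] = K·y
y = (KᵀK)⁻¹·Kᵀ·(x' − x̄) = [26]
z = y + H·x̄ = [26] + [-25] = [1]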